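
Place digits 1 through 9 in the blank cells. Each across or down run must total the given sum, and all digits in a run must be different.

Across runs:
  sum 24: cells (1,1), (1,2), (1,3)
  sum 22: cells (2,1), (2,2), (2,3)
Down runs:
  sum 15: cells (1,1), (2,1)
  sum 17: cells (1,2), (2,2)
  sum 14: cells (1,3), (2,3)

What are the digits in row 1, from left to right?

24 in 3 cells must be {7,8,9}; 17 in 2 cells must be {8,9}.
Nothing is forced directly, so branch on (1,2), whose candidates are 8 or 9. If (1,2) = 9: that forces (1,3) = 8, (2,2) = 8, after which (2,3) would have to be in {5,9} for the 22 across but in {6} for the 14 down — contradiction. So (1,2) = 8.
Given what's placed, (1,3) must be 9 to fit the 24 across and 14 down.
(2,2) = 17 − 8 = 9 completes the 17 down.
(2,3) = 14 − 9 = 5 completes the 14 down.
(1,1) = 24 − 17 = 7 completes the 24 across.
(2,1) = 22 − 14 = 8 completes the 22 across.

7, 8, 9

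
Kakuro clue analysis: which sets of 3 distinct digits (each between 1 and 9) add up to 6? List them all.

3 distinct digits from 1–9 sum between 6 and 24.
Only one set works: {1,2,3}.

{1,2,3}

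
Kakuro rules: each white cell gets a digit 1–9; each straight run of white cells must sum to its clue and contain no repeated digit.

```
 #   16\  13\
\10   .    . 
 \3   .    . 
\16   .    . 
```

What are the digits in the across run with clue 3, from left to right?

3 in 2 cells must be {1,2}; 16 in 2 cells must be {7,9}.
Nothing is forced directly, so branch on R3C1, whose candidates are 7 or 9. If R3C1 = 7: that forces R2C1 = 1, R2C2 = 2, after which R3C2 would have to be in {9} for the 16 across but in {3,4,5,6,7,8} for the 13 down — contradiction. So R3C1 = 9.
R3C2 = 16 − 9 = 7 completes the 16 across.
Nothing is forced directly, so branch on R2C1, whose candidates are 1 or 2. If R2C1 = 2: then R1C1 would have to be in {1,2,3,4,6,7,8,9} for the 10 across but in {5} for the 16 down — contradiction. So R2C1 = 1.
R1C1 = 16 − 10 = 6 completes the 16 down.
R1C2 = 10 − 6 = 4 completes the 10 across.
R2C2 = 3 − 1 = 2 completes the 3 across.

1 2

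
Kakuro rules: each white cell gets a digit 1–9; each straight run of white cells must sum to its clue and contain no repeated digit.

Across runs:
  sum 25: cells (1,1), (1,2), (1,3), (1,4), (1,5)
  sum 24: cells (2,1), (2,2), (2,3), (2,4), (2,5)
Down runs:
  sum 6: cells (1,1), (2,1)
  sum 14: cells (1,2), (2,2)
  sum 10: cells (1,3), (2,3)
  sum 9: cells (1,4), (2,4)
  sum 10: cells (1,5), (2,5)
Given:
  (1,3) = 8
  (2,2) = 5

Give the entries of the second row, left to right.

1 5 2 7 9

(1,2) = 14 − 5 = 9 completes the 14 down.
(2,3) = 10 − 8 = 2 completes the 10 down.
No cell is forced outright now. (2,1) can only be 1 or 4 (the digits allowed by both its 24 across and its 6 down). If (2,1) = 4: that forces (1,1) = 2, (1,5) = 1, after which (2,5) would have to be in {6,7} for the 24 across but in {9} for the 10 down — contradiction. So (2,1) = 1.
(1,1) = 6 − 1 = 5 completes the 6 down.
(2,4) = 7: the only remaining digit allowed by both the 24 across and the 9 down.
(2,5) = 24 − 15 = 9 completes the 24 across.
(1,4) = 9 − 7 = 2 completes the 9 down.
(1,5) = 25 − 24 = 1 completes the 25 across.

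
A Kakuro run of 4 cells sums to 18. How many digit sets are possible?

11

4 distinct digits from 1–9 sum between 10 and 30.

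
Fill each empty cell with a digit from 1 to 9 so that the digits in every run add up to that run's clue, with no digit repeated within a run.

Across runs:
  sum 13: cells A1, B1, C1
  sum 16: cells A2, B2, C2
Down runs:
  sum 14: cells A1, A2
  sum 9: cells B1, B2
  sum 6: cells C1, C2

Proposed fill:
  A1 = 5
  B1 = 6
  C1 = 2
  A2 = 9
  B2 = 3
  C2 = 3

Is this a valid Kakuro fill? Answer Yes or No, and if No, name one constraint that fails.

No — the across run A2–C2 sums to 15, not 16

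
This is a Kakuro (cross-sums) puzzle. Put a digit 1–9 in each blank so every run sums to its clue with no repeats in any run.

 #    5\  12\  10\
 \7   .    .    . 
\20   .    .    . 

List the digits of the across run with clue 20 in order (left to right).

3 8 9

7 in 3 cells must be {1,2,4}.
The 7 across and the 12 down share only 4, so R1C2 = 4.
R2C2 = 12 − 4 = 8 completes the 12 down.
Given what's placed, R2C1 must be 3 to fit the 20 across and 5 down.
R2C3 = 20 − 11 = 9 completes the 20 across.
R1C1 = 5 − 3 = 2 completes the 5 down.
R1C3 = 7 − 6 = 1 completes the 7 across.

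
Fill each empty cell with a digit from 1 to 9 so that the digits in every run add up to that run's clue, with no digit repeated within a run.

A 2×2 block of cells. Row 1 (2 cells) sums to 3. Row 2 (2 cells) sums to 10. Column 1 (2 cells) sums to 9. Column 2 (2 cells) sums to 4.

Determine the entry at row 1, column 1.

3 in 2 cells must be {1,2}; 4 in 2 cells must be {1,3}.
The 3 across and the 4 down share only 1, so (1,2) = 1.
(2,2) = 4 − 1 = 3 completes the 4 down.
(1,1) = 3 − 1 = 2 completes the 3 across.
(2,1) = 10 − 3 = 7 completes the 10 across.

2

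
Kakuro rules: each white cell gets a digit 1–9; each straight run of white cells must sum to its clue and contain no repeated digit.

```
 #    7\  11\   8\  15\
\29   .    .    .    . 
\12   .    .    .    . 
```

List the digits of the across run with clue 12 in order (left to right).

2 3 1 6

29 in 4 cells must be {5,7,8,9}.
Only 5 fits R1C1 under both its across sum 29 and down sum 7.
Given what's placed, R1C3 must be 7 to fit the 29 across and 8 down.
R2C1 = 7 − 5 = 2 completes the 7 down.
R2C3 = 8 − 7 = 1 completes the 8 down.
R2C4 = 6: the only remaining digit allowed by both the 12 across and the 15 down.
R1C4 = 15 − 6 = 9 completes the 15 down.
R2C2 = 12 − 9 = 3 completes the 12 across.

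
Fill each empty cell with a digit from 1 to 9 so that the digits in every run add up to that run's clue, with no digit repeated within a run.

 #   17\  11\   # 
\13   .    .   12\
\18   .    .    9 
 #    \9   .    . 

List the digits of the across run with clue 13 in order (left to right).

9 4

17 in 2 cells must be {8,9}.
Given what's placed, R2C1 must be 8 to fit the 18 across and 17 down.
R2C2 = 18 − 17 = 1 completes the 18 across.
R3C3 = 12 − 9 = 3 completes the 12 down.
R1C1 = 17 − 8 = 9 completes the 17 down.
R1C2 = 13 − 9 = 4 completes the 13 across.
R3C2 = 9 − 3 = 6 completes the 9 across.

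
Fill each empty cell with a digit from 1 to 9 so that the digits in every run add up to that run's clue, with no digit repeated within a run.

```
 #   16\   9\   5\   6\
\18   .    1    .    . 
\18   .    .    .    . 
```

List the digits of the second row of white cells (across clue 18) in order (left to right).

7 8 2 1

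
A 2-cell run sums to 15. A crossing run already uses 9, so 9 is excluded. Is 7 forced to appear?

Yes

The only way to make 15 from 2 distinct digits under that restriction is {7,8}, which contains 7.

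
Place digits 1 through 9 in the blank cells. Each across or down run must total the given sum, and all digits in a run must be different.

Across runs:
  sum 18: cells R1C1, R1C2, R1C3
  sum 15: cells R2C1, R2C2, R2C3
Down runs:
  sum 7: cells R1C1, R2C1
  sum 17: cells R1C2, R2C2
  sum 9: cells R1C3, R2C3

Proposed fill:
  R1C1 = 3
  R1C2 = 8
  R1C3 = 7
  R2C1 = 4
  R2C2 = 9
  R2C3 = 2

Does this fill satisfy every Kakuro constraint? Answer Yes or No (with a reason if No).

Across: 3+8+7=18; 4+9+2=15. Down: 3+4=7; 8+9=17; 7+2=9. No digit repeats within any run.

Yes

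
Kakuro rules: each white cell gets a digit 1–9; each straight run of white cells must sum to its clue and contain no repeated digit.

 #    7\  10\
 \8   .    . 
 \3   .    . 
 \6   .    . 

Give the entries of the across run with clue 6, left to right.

3 in 2 cells must be {1,2}; 7 in 3 cells must be {1,2,4}.
Nothing is forced directly, so branch on R1C1, whose candidates are 1 or 2. If R1C1 = 2: that forces R1C2 = 6, R2C1 = 1, after which R2C2 would have to be in {2} for the 3 across but in {1,3} for the 10 down — contradiction. So R1C1 = 1.
R1C2 = 8 − 1 = 7 completes the 8 across.
Given what's placed, R2C1 must be 2 to fit the 3 across and 7 down.
R2C2 = 3 − 2 = 1 completes the 3 across.
R3C1 = 7 − 3 = 4 completes the 7 down.
R3C2 = 6 − 4 = 2 completes the 6 across.

4 2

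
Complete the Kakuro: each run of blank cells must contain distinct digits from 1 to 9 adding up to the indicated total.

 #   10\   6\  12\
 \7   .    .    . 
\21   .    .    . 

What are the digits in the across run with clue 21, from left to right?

7 in 3 cells must be {1,2,4}.
The 7 across and the 12 down share only 4, so R1C3 = 4.
R2C3 = 12 − 4 = 8 completes the 12 down.
Given what's placed, R2C2 must be 4 to fit the 21 across and 6 down.
R1C2 = 6 − 4 = 2 completes the 6 down.
R2C1 = 21 − 12 = 9 completes the 21 across.
R1C1 = 7 − 6 = 1 completes the 7 across.

9 4 8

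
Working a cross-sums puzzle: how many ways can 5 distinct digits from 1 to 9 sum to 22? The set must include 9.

5 distinct digits from 1–9 sum between 15 and 35.
Keeping only sets containing 9.
Enumerating: {1,2,3,7,9}, {1,2,4,6,9}, {1,3,4,5,9}.

3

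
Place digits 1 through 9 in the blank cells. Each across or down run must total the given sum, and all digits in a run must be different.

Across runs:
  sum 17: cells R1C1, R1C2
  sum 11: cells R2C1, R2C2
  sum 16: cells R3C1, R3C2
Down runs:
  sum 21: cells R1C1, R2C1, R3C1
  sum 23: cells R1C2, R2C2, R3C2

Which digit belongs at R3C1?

17 in 2 cells must be {8,9}; 16 in 2 cells must be {7,9}; 23 in 3 cells must be {6,8,9}.
The 16 across and the 23 down share only 9, so R3C2 = 9.
Given what's placed, R1C2 must be 8 to fit the 17 across and 23 down.
R2C2 = 23 − 17 = 6 completes the 23 down.
R3C1 = 16 − 9 = 7 completes the 16 across.
R1C1 = 17 − 8 = 9 completes the 17 across.
R2C1 = 11 − 6 = 5 completes the 11 across.

7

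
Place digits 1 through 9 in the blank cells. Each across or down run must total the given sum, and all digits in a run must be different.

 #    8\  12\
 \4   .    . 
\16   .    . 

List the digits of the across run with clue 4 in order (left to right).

4 in 2 cells must be {1,3}; 16 in 2 cells must be {7,9}.
The 4 across and the 12 down share only 3, so R1C2 = 3.
The 16 across and the 8 down share only 7, so R2C1 = 7.
R2C2 = 16 − 7 = 9 completes the 16 across.
R1C1 = 4 − 3 = 1 completes the 4 across.

1, 3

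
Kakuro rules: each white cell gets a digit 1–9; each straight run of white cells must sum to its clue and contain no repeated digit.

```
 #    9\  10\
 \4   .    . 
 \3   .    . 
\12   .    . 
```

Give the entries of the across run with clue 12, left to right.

4 in 2 cells must be {1,3}; 3 in 2 cells must be {1,2}.
Nothing is forced directly, so branch on R2C1, whose candidates are 1 or 2. If R2C1 = 2: that forces R2C2 = 1, R1C2 = 3, after which R3C2 would have to be in {3,4,5,7,8,9} for the 12 across but in {6} for the 10 down — contradiction. So R2C1 = 1.
Given what's placed, R1C1 must be 3 to fit the 4 across and 9 down.
R1C2 = 4 − 3 = 1 completes the 4 across.
R2C2 = 3 − 1 = 2 completes the 3 across.
R3C1 = 9 − 4 = 5 completes the 9 down.
R3C2 = 12 − 5 = 7 completes the 12 across.

5 7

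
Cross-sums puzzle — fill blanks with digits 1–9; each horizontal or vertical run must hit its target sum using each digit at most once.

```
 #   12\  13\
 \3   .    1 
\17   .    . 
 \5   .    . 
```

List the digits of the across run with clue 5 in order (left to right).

1 4

3 in 2 cells must be {1,2}; 17 in 2 cells must be {8,9}.
R1C1 = 3 − 1 = 2 completes the 3 across.
R2C1 = 9: the only remaining digit allowed by both the 17 across and the 12 down.
R2C2 = 17 − 9 = 8 completes the 17 across.
R3C1 = 12 − 11 = 1 completes the 12 down.
R3C2 = 5 − 1 = 4 completes the 5 across.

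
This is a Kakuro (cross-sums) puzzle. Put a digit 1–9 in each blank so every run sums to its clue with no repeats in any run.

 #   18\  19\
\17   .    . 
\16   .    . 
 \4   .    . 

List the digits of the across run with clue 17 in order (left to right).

17 in 2 cells must be {8,9}; 16 in 2 cells must be {7,9}; 4 in 2 cells must be {1,3}.
The 4 across and the 19 down share only 3, so R3C2 = 3.
Given what's placed, R1C2 must be 9 to fit the 17 across and 19 down.
R2C2 = 19 − 12 = 7 completes the 19 down.
R3C1 = 4 − 3 = 1 completes the 4 across.
R1C1 = 17 − 9 = 8 completes the 17 across.
R2C1 = 16 − 7 = 9 completes the 16 across.

8 9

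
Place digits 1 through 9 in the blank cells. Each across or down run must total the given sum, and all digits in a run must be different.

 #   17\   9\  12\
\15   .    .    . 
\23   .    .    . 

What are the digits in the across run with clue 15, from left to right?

23 in 3 cells must be {6,8,9}; 17 in 2 cells must be {8,9}.
Nothing is forced directly, so branch on R2C2, whose candidates are 6 or 8. If R2C2 = 8: that forces R1C2 = 1, R2C1 = 9, after which R2C3 would have to be in {6} for the 23 across but in {3,4,5,7,8,9} for the 12 down — contradiction. So R2C2 = 6.
R1C2 = 9 − 6 = 3 completes the 9 down.
Given what's placed, R1C1 must be 8 to fit the 15 across and 17 down.
R1C3 = 15 − 11 = 4 completes the 15 across.
R2C1 = 17 − 8 = 9 completes the 17 down.
R2C3 = 23 − 15 = 8 completes the 23 across.

8 3 4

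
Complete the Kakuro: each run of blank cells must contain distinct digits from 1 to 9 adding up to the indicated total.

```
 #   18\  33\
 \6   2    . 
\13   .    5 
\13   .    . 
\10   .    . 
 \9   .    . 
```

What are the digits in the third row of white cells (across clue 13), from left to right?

4 9

R1C2 = 6 − 2 = 4 completes the 6 across.
R2C1 = 13 − 5 = 8 completes the 13 across.
Given what's placed, R3C1 must be 4 to fit the 13 across and 18 down.
R3C2 = 13 − 4 = 9 completes the 13 across.
Nothing is forced directly, so branch on R4C1, whose candidates are 1 or 3. If R4C1 = 1: then R4C2 would have to be in {9} for the 10 across but in {7,8} for the 33 down — contradiction. So R4C1 = 3.
R4C2 = 10 − 3 = 7 completes the 10 across.
R5C1 = 18 − 17 = 1 completes the 18 down.
R5C2 = 9 − 1 = 8 completes the 9 across.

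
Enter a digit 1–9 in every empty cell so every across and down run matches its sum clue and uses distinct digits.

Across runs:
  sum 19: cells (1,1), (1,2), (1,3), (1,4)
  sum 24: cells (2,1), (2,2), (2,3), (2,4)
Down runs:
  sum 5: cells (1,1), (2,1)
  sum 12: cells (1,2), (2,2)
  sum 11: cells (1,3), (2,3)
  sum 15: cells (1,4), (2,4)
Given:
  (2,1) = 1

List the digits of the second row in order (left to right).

1 9 6 8

(1,1) = 5 − 1 = 4 completes the 5 down.
Nothing is forced directly, so branch on (2,2), whose candidates are 8 or 9. If (2,2) = 8: then (1,2) would have to be in {1,2,3,5,6,7,8,9} for the 19 across but in {4} for the 12 down — contradiction. So (2,2) = 9.
(1,2) = 12 − 9 = 3 completes the 12 down.
(1,4) = 7: the only remaining digit allowed by both the 19 across and the 15 down.
(2,4) = 15 − 7 = 8 completes the 15 down.
(1,3) = 19 − 14 = 5 completes the 19 across.
(2,3) = 24 − 18 = 6 completes the 24 across.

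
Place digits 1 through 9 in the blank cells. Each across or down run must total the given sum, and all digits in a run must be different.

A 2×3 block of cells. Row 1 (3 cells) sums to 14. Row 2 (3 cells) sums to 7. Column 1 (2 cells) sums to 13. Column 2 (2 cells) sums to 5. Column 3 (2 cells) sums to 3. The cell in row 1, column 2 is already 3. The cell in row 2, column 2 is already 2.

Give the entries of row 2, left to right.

7 in 3 cells must be {1,2,4}; 3 in 2 cells must be {1,2}.
Given what's placed, (1,3) must be 2 to fit the 14 across and 3 down.
Given what's placed, (2,1) must be 4 to fit the 7 across and 13 down.
(2,3) = 7 − 6 = 1 completes the 7 across.
(1,1) = 14 − 5 = 9 completes the 14 across.

4 2 1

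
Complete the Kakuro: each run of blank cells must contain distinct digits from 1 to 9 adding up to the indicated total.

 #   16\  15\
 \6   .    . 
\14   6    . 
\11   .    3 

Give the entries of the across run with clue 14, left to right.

R2C2 = 14 − 6 = 8 completes the 14 across.
R3C1 = 11 − 3 = 8 completes the 11 across.
R1C1 = 16 − 14 = 2 completes the 16 down.
R1C2 = 6 − 2 = 4 completes the 6 across.

6 8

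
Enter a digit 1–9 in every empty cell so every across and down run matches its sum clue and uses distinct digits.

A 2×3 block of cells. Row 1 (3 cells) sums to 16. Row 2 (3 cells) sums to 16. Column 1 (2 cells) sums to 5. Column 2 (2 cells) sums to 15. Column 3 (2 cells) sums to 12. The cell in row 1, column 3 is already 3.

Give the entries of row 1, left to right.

4 9 3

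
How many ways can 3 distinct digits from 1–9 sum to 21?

3

3 distinct digits from 1–9 sum between 6 and 24.
Enumerating: {4,8,9}, {5,7,9}, {6,7,8}.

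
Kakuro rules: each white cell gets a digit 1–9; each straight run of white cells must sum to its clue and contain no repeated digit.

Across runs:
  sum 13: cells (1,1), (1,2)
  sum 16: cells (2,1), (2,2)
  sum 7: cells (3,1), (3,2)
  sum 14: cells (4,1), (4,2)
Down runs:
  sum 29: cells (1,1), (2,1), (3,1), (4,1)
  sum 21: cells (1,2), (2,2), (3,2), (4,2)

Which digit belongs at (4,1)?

8

16 in 2 cells must be {7,9}; 29 in 4 cells must be {5,7,8,9}.
Only 5 fits (3,1) under both its across sum 7 and down sum 29.
(3,2) = 7 − 5 = 2 completes the 7 across.
Nothing is forced directly, so branch on (2,1), whose candidates are 7 or 9. If (2,1) = 9: that forces (2,2) = 7, (4,1) = 8, after which (4,2) would have to be in {6} for the 14 across but in {3,4,8,9} for the 21 down — contradiction. So (2,1) = 7.
(2,2) = 16 − 7 = 9 completes the 16 across.
(4,2) = 6: the only remaining digit allowed by both the 14 across and the 21 down.
(1,2) = 21 − 17 = 4 completes the 21 down.
(4,1) = 14 − 6 = 8 completes the 14 across.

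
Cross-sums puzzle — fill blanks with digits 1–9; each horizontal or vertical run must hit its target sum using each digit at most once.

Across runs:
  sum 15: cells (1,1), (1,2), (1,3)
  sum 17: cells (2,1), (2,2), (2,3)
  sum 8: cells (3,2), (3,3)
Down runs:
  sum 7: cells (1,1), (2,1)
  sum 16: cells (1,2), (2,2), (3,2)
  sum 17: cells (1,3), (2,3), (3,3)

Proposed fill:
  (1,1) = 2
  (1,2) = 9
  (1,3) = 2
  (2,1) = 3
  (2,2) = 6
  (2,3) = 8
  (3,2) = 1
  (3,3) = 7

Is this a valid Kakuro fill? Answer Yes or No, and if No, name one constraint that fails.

No — the across run (1,1)–(1,3) sums to 13, not 15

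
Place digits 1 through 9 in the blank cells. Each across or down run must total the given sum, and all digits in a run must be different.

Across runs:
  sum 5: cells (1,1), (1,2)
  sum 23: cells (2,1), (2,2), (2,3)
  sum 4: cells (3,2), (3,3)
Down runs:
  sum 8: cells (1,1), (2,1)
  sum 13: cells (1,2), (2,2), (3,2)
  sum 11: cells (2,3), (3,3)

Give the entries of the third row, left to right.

1 3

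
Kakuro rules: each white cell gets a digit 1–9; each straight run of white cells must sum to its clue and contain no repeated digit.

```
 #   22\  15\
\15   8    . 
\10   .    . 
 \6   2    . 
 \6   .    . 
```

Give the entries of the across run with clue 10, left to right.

R1C2 = 15 − 8 = 7 completes the 15 across.
R3C2 = 6 − 2 = 4 completes the 6 across.
Given what's placed, R4C1 must be 5 to fit the 6 across and 22 down.
R4C2 = 6 − 5 = 1 completes the 6 across.
R2C1 = 22 − 15 = 7 completes the 22 down.
R2C2 = 10 − 7 = 3 completes the 10 across.

7 3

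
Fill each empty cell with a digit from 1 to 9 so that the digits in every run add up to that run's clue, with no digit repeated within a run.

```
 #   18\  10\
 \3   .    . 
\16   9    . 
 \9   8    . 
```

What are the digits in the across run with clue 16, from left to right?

3 in 2 cells must be {1,2}; 16 in 2 cells must be {7,9}.
R1C1 = 18 − 17 = 1 completes the 18 down.
R1C2 = 3 − 1 = 2 completes the 3 across.
R2C2 = 16 − 9 = 7 completes the 16 across.
R3C2 = 9 − 8 = 1 completes the 9 across.

9, 7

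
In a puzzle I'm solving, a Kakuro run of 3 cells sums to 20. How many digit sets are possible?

3 distinct digits from 1–9 sum between 6 and 24.
Enumerating: {3,8,9}, {4,7,9}, {5,6,9}, {5,7,8}.

4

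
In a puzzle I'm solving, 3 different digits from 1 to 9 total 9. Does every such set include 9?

Counterexample: {1,2,6} sums to 9 without using 9.

No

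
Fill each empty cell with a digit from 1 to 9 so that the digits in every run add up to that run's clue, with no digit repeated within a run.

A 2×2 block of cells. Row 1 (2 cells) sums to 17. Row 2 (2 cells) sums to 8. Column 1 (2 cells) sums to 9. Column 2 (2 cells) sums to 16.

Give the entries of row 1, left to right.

17 in 2 cells must be {8,9}; 16 in 2 cells must be {7,9}.
The 17 across and the 9 down share only 8, so (1,1) = 8.
(1,2) = 17 − 8 = 9 completes the 17 across.
(2,1) = 9 − 8 = 1 completes the 9 down.
(2,2) = 8 − 1 = 7 completes the 8 across.

8, 9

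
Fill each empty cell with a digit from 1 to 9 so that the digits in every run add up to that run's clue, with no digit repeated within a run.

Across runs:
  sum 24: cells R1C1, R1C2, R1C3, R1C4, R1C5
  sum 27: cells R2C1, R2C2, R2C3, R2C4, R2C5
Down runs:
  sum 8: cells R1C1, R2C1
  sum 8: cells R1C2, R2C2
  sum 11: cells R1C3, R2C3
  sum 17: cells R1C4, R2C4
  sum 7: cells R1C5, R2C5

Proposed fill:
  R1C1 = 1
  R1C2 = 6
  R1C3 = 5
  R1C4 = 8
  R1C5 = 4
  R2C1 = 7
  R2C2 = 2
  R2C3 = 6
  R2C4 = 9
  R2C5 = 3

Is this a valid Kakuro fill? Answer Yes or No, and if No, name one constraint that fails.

Across: 1+6+5+8+4=24; 7+2+6+9+3=27. Down: 1+7=8; 6+2=8; 5+6=11; 8+9=17; 4+3=7. No digit repeats within any run.

Yes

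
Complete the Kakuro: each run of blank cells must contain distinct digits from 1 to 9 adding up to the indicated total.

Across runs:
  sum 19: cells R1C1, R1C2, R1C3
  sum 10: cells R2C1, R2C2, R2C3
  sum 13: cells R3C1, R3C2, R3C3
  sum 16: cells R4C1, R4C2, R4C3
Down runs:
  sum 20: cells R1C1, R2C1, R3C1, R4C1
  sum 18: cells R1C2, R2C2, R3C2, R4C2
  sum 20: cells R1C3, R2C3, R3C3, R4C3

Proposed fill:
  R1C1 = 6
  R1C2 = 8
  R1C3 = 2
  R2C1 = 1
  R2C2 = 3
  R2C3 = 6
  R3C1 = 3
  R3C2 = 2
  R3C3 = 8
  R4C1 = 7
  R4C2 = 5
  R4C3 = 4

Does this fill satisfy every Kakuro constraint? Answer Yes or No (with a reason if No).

No — the across run R1C1–R1C3 sums to 16, not 19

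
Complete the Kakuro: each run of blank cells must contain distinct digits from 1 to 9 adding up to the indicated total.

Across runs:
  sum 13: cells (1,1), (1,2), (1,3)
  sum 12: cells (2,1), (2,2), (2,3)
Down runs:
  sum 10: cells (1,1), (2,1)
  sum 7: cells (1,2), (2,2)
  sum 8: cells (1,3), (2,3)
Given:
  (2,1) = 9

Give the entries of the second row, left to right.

9 2 1

(1,1) = 10 − 9 = 1 completes the 10 down.
Nothing is forced directly, so branch on (2,2), whose candidates are 1 or 2. If (2,2) = 1: then (1,2) would have to be in {3,4,5,7,8,9} for the 13 across but in {6} for the 7 down — contradiction. So (2,2) = 2.
(1,2) = 7 − 2 = 5 completes the 7 down.
(1,3) = 13 − 6 = 7 completes the 13 across.
(2,3) = 12 − 11 = 1 completes the 12 across.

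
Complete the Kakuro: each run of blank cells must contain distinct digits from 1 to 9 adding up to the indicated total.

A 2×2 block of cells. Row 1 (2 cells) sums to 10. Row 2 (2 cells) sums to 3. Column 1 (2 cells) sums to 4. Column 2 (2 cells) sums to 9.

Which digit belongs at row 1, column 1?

3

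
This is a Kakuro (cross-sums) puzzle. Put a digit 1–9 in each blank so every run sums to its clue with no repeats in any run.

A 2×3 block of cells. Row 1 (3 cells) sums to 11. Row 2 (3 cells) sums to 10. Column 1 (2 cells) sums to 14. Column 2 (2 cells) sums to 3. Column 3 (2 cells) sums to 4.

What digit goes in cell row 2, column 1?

3 in 2 cells must be {1,2}; 4 in 2 cells must be {1,3}.
Nothing is forced directly, so branch on (2,1), whose candidates are 5 or 6. If (2,1) = 5: then (1,1) would have to be in {1,2,3,4,5,6,7,8} for the 11 across but in {9} for the 14 down — contradiction. So (2,1) = 6.
(1,1) = 14 − 6 = 8 completes the 14 down.
Given what's placed, (1,3) must be 1 to fit the 11 across and 4 down.
(2,2) = 1: the only remaining digit allowed by both the 10 across and the 3 down.
(2,3) = 10 − 7 = 3 completes the 10 across.
(1,2) = 11 − 9 = 2 completes the 11 across.

6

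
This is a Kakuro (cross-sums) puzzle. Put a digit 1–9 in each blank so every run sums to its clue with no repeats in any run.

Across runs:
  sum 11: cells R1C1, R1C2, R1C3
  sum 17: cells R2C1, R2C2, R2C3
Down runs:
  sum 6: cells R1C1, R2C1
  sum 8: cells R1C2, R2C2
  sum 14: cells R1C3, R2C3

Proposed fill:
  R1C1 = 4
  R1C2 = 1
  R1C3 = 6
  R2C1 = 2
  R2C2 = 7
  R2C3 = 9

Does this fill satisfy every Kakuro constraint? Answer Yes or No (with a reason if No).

No — the across run R2C1–R2C3 sums to 18, not 17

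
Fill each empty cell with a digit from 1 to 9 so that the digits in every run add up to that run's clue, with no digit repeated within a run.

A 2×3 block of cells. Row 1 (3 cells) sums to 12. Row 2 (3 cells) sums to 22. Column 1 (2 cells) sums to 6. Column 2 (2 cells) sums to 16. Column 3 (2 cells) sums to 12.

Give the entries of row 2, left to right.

5 9 8

16 in 2 cells must be {7,9}.
The 22 across and the 6 down share only 5, so (2,1) = 5.
Given what's placed, (2,2) must be 9 to fit the 22 across and 16 down.
(2,3) = 22 − 14 = 8 completes the 22 across.
(1,1) = 6 − 5 = 1 completes the 6 down.
(1,2) = 16 − 9 = 7 completes the 16 down.
(1,3) = 12 − 8 = 4 completes the 12 across.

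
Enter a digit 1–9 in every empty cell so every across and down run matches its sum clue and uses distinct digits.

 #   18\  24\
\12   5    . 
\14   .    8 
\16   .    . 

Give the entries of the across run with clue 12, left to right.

5, 7

16 in 2 cells must be {7,9}; 24 in 3 cells must be {7,8,9}.
R1C2 = 12 − 5 = 7 completes the 12 across.
R2C1 = 14 − 8 = 6 completes the 14 across.
R3C1 = 18 − 11 = 7 completes the 18 down.
R3C2 = 16 − 7 = 9 completes the 16 across.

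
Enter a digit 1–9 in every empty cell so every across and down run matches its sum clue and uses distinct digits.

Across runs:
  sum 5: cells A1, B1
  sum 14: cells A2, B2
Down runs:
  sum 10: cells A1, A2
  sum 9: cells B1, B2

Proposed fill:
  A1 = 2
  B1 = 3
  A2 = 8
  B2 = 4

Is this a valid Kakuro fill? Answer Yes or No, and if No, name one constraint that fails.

No — the down run B1–B2 sums to 7, not 9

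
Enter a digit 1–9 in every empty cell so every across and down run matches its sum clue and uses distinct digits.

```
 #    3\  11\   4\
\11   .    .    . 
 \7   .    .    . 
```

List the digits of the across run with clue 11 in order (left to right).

1, 7, 3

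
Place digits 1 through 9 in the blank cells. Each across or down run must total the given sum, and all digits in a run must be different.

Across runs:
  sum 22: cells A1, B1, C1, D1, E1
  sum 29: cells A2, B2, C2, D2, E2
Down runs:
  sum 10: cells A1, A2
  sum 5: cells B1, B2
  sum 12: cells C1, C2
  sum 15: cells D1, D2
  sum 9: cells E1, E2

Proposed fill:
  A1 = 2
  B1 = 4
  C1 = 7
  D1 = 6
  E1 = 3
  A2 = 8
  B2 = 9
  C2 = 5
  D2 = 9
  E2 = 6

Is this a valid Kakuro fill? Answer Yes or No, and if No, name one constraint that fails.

No — the across run A2–E2 sums to 37, not 29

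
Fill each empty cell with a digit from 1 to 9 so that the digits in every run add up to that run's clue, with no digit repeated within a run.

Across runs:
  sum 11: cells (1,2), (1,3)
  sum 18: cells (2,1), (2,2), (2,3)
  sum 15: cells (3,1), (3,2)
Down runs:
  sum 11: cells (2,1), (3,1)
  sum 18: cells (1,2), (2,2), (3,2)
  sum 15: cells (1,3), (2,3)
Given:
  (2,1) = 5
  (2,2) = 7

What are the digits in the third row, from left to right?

6 9

(2,3) = 18 − 12 = 6 completes the 18 across.
(3,1) = 11 − 5 = 6 completes the 11 down.
(3,2) = 15 − 6 = 9 completes the 15 across.
(1,2) = 18 − 16 = 2 completes the 18 down.
(1,3) = 11 − 2 = 9 completes the 11 across.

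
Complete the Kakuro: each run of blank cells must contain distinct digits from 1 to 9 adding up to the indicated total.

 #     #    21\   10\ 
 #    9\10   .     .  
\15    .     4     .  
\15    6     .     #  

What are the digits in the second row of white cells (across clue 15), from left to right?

R2C1 = 9 − 6 = 3 completes the 9 down.
R2C3 = 15 − 7 = 8 completes the 15 across.
R3C2 = 15 − 6 = 9 completes the 15 across.
R1C2 = 21 − 13 = 8 completes the 21 down.
R1C3 = 10 − 8 = 2 completes the 10 across.

3 4 8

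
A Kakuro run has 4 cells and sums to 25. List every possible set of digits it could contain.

4 distinct digits from 1–9 sum between 10 and 30.

{1,7,8,9}; {2,6,8,9}; {3,5,8,9}; {3,6,7,9}; {4,5,7,9}; {4,6,7,8}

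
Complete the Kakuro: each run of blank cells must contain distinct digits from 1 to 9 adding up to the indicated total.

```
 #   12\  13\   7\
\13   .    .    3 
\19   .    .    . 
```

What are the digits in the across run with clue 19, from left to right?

8 7 4

R2C3 = 7 − 3 = 4 completes the 7 down.
No cell is forced outright now. R1C1 can only be 4 or 8 or 9 (the digits allowed by both its 13 across and its 12 down). If R1C1 = 8: then R1C2 would have to be in {2} for the 13 across but in {4,5,6,7,8,9} for the 13 down — contradiction. If R1C1 = 9: then R1C2 would have to be in {1} for the 13 across but in {4,5,6,7,8,9} for the 13 down — contradiction. So R1C1 = 4.
R1C2 = 13 − 7 = 6 completes the 13 across.
R2C1 = 12 − 4 = 8 completes the 12 down.
R2C2 = 19 − 12 = 7 completes the 19 across.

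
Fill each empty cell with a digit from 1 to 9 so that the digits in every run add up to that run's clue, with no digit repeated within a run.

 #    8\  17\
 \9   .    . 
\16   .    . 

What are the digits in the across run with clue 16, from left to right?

16 in 2 cells must be {7,9}; 17 in 2 cells must be {8,9}.
The 9 across and the 17 down share only 8, so R1C2 = 8.
The 16 across and the 8 down share only 7, so R2C1 = 7.
R2C2 = 16 − 7 = 9 completes the 16 across.
R1C1 = 9 − 8 = 1 completes the 9 across.

7 9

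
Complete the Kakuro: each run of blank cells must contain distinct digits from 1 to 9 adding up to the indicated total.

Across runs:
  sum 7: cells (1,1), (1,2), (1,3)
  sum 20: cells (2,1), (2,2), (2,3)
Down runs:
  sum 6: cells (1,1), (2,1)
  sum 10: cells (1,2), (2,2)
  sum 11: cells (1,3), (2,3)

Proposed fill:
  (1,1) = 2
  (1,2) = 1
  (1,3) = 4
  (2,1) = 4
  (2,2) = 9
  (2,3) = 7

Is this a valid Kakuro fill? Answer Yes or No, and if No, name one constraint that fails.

Yes

Across: 2+1+4=7; 4+9+7=20. Down: 2+4=6; 1+9=10; 4+7=11. No digit repeats within any run.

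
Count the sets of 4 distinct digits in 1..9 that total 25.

4 distinct digits from 1–9 sum between 10 and 30.
Enumerating: {1,7,8,9}, {2,6,8,9}, {3,5,8,9}, {3,6,7,9}, {4,5,7,9}, {4,6,7,8}.

6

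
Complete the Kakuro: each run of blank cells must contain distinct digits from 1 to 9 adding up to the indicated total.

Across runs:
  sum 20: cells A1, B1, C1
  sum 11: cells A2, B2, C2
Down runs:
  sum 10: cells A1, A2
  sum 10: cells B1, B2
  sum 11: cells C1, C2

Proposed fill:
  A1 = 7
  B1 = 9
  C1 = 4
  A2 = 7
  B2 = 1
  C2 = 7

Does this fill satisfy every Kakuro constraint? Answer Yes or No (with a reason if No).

No — the across run A2–C2 sums to 15, not 11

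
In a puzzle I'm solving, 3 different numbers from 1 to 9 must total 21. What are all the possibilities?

3 distinct digits from 1–9 sum between 6 and 24.

{4,8,9}; {5,7,9}; {6,7,8}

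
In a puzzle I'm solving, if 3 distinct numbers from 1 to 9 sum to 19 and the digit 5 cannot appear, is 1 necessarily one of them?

No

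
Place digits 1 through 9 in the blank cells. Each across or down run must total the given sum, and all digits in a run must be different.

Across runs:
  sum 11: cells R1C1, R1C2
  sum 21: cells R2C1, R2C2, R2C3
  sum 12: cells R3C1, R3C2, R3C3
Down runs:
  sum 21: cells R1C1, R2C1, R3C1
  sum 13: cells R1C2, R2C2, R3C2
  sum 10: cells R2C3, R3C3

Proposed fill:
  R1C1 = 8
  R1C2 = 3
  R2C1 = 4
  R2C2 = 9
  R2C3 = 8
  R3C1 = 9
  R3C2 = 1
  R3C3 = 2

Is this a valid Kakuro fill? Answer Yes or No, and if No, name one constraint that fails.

Across: 8+3=11; 4+9+8=21; 9+1+2=12. Down: 8+4+9=21; 3+9+1=13; 8+2=10. No digit repeats within any run.

Yes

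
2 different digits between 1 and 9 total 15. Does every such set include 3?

Counterexample: {6,9} sums to 15 without using 3.

No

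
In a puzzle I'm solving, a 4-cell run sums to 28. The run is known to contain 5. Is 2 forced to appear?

The only way to make 28 from 4 distinct digits under that restriction is {5,6,8,9}, which does not contain 2.

No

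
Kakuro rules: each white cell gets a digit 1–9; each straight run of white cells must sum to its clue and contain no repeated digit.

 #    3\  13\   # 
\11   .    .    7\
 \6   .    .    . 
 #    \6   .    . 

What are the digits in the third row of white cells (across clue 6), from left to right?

1 5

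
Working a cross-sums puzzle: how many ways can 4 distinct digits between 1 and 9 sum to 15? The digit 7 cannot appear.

4

4 distinct digits from 1–9 sum between 10 and 30.
Dropping sets that contain 7.
Enumerating: {1,2,3,9}, {1,2,4,8}, {1,3,5,6}, {2,3,4,6}.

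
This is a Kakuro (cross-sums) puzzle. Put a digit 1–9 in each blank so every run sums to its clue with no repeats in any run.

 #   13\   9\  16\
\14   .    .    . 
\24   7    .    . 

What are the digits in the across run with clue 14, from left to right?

6 1 7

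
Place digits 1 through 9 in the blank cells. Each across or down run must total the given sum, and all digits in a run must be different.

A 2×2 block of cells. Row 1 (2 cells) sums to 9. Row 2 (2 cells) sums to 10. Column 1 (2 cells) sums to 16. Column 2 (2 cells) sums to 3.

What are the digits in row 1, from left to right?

7 2

16 in 2 cells must be {7,9}; 3 in 2 cells must be {1,2}.
The 9 across and the 16 down share only 7, so (1,1) = 7.
(1,2) = 9 − 7 = 2 completes the 9 across.
(2,1) = 16 − 7 = 9 completes the 16 down.
(2,2) = 10 − 9 = 1 completes the 10 across.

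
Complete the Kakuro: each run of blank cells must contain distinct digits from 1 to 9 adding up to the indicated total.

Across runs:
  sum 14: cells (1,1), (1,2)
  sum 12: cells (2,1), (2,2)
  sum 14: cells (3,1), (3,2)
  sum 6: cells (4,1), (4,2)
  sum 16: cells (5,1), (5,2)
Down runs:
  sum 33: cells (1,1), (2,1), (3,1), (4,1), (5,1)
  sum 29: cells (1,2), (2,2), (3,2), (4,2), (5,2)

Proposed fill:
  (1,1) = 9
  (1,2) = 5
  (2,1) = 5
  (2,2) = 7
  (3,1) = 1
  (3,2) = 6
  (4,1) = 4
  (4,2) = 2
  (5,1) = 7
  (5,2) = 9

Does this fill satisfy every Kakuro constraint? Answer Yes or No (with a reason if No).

No — the down run (1,1)–(5,1) sums to 26, not 33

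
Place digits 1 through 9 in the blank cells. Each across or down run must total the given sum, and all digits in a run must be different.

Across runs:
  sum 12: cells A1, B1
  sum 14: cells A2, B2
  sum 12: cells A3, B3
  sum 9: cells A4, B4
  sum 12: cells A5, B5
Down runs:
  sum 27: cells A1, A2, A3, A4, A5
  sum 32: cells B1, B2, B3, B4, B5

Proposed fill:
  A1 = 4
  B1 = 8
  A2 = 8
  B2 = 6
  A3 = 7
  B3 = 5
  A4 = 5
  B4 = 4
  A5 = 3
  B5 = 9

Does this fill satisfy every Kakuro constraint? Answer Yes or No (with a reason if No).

Yes

Across: 4+8=12; 8+6=14; 7+5=12; 5+4=9; 3+9=12. Down: 4+8+7+5+3=27; 8+6+5+4+9=32. No digit repeats within any run.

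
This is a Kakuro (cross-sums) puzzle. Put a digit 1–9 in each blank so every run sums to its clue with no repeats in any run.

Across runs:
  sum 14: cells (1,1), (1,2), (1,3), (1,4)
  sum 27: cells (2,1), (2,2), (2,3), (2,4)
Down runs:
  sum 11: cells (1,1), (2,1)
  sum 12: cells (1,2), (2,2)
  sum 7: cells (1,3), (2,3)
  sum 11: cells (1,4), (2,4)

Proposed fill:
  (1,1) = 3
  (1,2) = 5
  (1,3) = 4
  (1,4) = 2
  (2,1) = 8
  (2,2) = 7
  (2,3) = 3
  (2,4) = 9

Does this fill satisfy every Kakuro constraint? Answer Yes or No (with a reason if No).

Across: 3+5+4+2=14; 8+7+3+9=27. Down: 3+8=11; 5+7=12; 4+3=7; 2+9=11. No digit repeats within any run.

Yes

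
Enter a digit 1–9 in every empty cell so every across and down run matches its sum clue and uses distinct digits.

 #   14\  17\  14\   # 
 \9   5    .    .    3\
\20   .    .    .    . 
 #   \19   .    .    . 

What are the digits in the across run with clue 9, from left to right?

3 in 2 cells must be {1,2}.
R2C1 = 14 − 5 = 9 completes the 14 down.
The 19 across and the 3 down share only 2, so R3C4 = 2.
R2C4 = 3 − 2 = 1 completes the 3 down.
No cell is forced outright now. R3C3 can only be 8 or 9 (the digits allowed by both its 19 across and its 14 down). If R3C3 = 8: that forces R1C3 = 1, after which R2C3 would have to be in {2,3,4,6,7,8} for the 20 across but in {5} for the 14 down — contradiction. So R3C3 = 9.
R3C2 = 19 − 11 = 8 completes the 19 across.
R1C2 = 3: the only remaining digit allowed by both the 9 across and the 17 down.
R1C3 = 9 − 8 = 1 completes the 9 across.

5 3 1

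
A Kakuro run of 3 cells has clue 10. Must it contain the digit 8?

Counterexample: {1,2,7} sums to 10 without using 8.

No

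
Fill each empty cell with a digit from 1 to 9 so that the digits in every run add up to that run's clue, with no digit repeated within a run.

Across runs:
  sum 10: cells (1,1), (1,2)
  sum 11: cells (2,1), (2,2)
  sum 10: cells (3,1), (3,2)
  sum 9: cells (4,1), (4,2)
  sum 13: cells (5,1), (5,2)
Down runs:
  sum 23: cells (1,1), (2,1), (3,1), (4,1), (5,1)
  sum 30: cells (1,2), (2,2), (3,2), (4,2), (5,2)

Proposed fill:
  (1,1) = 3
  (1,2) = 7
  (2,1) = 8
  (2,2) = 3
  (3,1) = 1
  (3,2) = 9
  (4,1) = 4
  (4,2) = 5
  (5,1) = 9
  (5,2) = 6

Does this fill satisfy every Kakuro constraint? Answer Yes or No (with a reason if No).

No — the down run (1,1)–(5,1) sums to 25, not 23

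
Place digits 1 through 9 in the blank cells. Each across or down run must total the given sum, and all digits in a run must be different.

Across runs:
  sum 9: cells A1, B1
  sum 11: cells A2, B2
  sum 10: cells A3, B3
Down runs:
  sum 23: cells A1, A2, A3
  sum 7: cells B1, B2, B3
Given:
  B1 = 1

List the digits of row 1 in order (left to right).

8 1

23 in 3 cells must be {6,8,9}; 7 in 3 cells must be {1,2,4}.
A1 = 9 − 1 = 8 completes the 9 across.
No cell is forced outright now. A2 can only be 6 or 9 (the digits allowed by both its 11 across and its 23 down). If A2 = 6: then B2 would have to be in {5} for the 11 across but in {2,4} for the 7 down — contradiction. So A2 = 9.
B2 = 11 − 9 = 2 completes the 11 across.
A3 = 23 − 17 = 6 completes the 23 down.
B3 = 10 − 6 = 4 completes the 10 across.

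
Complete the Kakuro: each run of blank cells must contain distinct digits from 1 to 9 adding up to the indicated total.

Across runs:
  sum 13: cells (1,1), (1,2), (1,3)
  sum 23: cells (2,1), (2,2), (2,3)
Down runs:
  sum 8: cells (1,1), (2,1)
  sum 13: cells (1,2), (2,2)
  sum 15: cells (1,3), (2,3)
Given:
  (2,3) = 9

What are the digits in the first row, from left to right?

23 in 3 cells must be {6,8,9}.
(1,3) = 15 − 9 = 6 completes the 15 down.
(2,1) = 6: the only remaining digit allowed by both the 23 across and the 8 down.
(2,2) = 23 − 15 = 8 completes the 23 across.
(1,1) = 8 − 6 = 2 completes the 8 down.
(1,2) = 13 − 8 = 5 completes the 13 across.

2, 5, 6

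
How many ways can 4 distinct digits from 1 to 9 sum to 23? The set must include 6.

4

4 distinct digits from 1–9 sum between 10 and 30.
Keeping only sets containing 6.
Enumerating: {1,6,7,9}, {2,6,7,8}, {3,5,6,9}, {4,5,6,8}.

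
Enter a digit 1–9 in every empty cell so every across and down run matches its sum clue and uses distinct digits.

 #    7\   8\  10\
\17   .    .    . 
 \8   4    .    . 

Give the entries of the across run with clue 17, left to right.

R1C1 = 7 − 4 = 3 completes the 7 down.
Nothing is forced directly, so branch on R2C2, whose candidates are 1 or 3. If R2C2 = 1: then R1C2 would have to be in {5,6,8,9} for the 17 across but in {7} for the 8 down — contradiction. So R2C2 = 3.
R1C2 = 8 − 3 = 5 completes the 8 down.
R1C3 = 17 − 8 = 9 completes the 17 across.
R2C3 = 8 − 7 = 1 completes the 8 across.

3 5 9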